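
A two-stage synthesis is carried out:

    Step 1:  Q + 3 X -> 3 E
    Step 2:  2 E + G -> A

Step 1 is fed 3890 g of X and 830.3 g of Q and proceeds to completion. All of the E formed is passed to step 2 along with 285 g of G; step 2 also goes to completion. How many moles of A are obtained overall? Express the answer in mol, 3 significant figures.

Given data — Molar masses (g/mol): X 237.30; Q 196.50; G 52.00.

5.48 mol

Step 1:
n(X) = 3890 / 237.30 = 16.39 mol
n(Q) = 830.3 / 196.50 = 4.225 mol
n/ν for X = 16.39/3 = 5.463
n/ν for Q = 4.225/1 = 4.225
Smallest n/ν is Q → limiting reagent.
n(E) produced = (3/1) × 4.225 = 12.68 mol
Step 2:
n(E) available = 12.68 mol
n(G) = 285.0 / 52.00 = 5.481 mol
n/ν for E = 12.68/2 = 6.340
n/ν for G = 5.481/1 = 5.481
Smallest n/ν is G → limiting reagent.
n(A) = (1/1) × 5.481 = 5.481 mol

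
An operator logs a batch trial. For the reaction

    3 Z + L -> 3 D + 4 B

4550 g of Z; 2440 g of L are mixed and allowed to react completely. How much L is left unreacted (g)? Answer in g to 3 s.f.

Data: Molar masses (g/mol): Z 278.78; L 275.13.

943 g

n(Z) = 4550 / 278.78 = 16.32 mol
n(L) = 2440 / 275.13 = 8.869 mol
n/ν → Z: 5.440, L: 8.869; Z is limiting.
L consumed = (1/3) × 16.32 = 5.440 mol
L remaining = 8.869 − 5.440 = 3.429 mol
mass = 3.429 × 275.13 = 943.4 g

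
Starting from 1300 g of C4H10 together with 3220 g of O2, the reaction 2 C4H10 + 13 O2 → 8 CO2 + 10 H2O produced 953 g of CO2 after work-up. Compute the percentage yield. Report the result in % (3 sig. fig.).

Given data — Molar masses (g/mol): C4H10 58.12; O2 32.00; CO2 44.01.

n(C4H10) = 1300 / 58.12 = 22.37 mol
n(O2) = 3220 / 32.00 = 100.6 mol
n/ν for C4H10 = 22.37/2 = 11.19
n/ν for O2 = 100.6/13 = 7.738
Smallest n/ν is O2 → limiting reagent.
theoretical n(CO2) = (8/13) × 100.6 = 61.91 mol → 2725 g
% yield = 953 / 2725 × 100 = 34.97 %

35.0 %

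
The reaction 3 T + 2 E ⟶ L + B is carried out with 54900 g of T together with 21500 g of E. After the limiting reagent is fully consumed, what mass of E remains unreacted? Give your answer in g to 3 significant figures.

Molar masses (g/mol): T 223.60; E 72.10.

n(T) = 54900 / 223.60 = 245.5 mol
n(E) = 21500 / 72.10 = 298.2 mol
n/ν for T = 245.5/3 = 81.83
n/ν for E = 298.2/2 = 149.1
Smallest n/ν is T → limiting reagent.
E consumed = (2/3) × 245.5 = 163.7 mol
E remaining = 298.2 − 163.7 = 134.5 mol
mass = 134.5 × 72.10 = 9697 g

9700 g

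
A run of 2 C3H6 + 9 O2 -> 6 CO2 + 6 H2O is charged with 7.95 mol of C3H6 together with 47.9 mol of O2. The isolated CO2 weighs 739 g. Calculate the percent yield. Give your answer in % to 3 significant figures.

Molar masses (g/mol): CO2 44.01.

70.4 %

n(C3H6) = 7.950 mol
n(O2) = 47.90 mol
n/ν for C3H6 = 7.950/2 = 3.975
n/ν for O2 = 47.90/9 = 5.322
Smallest n/ν is C3H6 → limiting reagent.
theoretical n(CO2) = (6/2) × 7.950 = 23.85 mol → 1050 g
% yield = 739 / 1050 × 100 = 70.38 %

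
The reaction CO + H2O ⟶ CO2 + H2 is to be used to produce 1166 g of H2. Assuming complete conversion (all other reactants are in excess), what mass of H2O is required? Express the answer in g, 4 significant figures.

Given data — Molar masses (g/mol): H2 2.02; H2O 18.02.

10400 g

n(H2) = 1166 / 2.02 = 577.2 mol
n(H2O) = (1/1) × 577.2 = 577.2 mol
mass = 577.2 × 18.02 = 10400 g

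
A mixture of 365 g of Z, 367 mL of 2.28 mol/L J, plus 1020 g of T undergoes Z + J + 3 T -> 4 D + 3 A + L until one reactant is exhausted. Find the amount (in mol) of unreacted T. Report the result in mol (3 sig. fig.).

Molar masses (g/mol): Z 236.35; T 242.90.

n(Z) = 365.0 / 236.35 = 1.544 mol
n(J) = 2.28 × 367.0/1000 = 0.8368 mol
n(T) = 1020 / 242.90 = 4.199 mol
n/ν → Z: 1.544, J: 0.8368, T: 1.400; J is limiting.
T consumed = (3/1) × 0.8368 = 2.510 mol
T remaining = 4.199 − 2.510 = 1.689 mol

1.69 mol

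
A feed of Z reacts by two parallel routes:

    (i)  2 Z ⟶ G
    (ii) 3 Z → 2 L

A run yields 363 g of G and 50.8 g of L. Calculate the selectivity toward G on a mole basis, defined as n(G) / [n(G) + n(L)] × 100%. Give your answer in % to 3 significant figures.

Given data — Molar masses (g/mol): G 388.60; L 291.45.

84.3 %

n(G) = 363 / 388.60 = 0.9341 mol
n(L) = 50.8 / 291.45 = 0.1743 mol
selectivity = 0.9341/(0.9341+0.1743) × 100 = 84.27 %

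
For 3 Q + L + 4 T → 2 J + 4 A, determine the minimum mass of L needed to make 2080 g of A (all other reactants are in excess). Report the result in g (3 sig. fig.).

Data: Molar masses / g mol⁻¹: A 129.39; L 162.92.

655 g

n(A) = 2080 / 129.39 = 16.08 mol
n(L) = (1/4) × 16.08 = 4.020 mol
mass = 4.020 × 162.92 = 654.9 g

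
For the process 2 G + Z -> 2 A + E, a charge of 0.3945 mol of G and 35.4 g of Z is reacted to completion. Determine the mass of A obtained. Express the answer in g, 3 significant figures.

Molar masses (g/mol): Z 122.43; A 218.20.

86.1 g

n(G) = 0.3945 mol
n(Z) = 35.40 / 122.43 = 0.2891 mol
n/ν for G = 0.3945/2 = 0.1973
n/ν for Z = 0.2891/1 = 0.2891
Smallest n/ν is G → limiting reagent.
n(A) = (2/2) × 0.3945 = 0.3945 mol
mass = 0.3945 × 218.20 = 86.08 g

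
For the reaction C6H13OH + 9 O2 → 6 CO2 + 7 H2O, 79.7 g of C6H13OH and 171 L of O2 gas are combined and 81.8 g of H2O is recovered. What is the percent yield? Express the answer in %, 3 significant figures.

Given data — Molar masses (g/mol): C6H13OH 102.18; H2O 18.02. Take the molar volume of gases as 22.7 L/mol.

n(C6H13OH) = 79.70 / 102.18 = 0.7800 mol
n(O2) = 171.0 / 22.7 = 7.533 mol
n/ν → C6H13OH: 0.7800, O2: 0.8370; C6H13OH is limiting.
theoretical n(H2O) = (7/1) × 0.7800 = 5.460 mol → 98.39 g
% yield = 81.8 / 98.39 × 100 = 83.14 %

83.1 %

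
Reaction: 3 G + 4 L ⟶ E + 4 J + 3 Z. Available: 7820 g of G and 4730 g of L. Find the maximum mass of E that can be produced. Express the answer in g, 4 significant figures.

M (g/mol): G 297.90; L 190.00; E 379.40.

2361 g

n(G) = 7820 / 297.90 = 26.25 mol
n(L) = 4730 / 190.00 = 24.89 mol
n/ν for G = 26.25/3 = 8.750
n/ν for L = 24.89/4 = 6.223
Smallest n/ν is L → limiting reagent.
n(E) = (1/4) × 24.89 = 6.223 mol
mass = 6.223 × 379.40 = 2361 g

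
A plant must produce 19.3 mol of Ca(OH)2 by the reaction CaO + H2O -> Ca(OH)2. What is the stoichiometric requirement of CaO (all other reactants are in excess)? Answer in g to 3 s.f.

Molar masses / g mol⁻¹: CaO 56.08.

1080 g

n(Ca(OH)2) = 19.30 mol
n(CaO) = (1/1) × 19.30 = 19.30 mol
mass = 19.30 × 56.08 = 1082 g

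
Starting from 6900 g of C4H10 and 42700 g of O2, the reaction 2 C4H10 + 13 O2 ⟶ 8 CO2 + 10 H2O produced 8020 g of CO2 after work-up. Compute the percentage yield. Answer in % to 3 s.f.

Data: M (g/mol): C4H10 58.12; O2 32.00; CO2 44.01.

38.4 %

n(C4H10) = 6900 / 58.12 = 118.7 mol
n(O2) = 42700 / 32.00 = 1334 mol
n/ν for C4H10 = 118.7/2 = 59.35
n/ν for O2 = 1334/13 = 102.6
Smallest n/ν is C4H10 → limiting reagent.
theoretical n(CO2) = (8/2) × 118.7 = 474.8 mol → 20900 g
% yield = 8020 / 20900 × 100 = 38.37 %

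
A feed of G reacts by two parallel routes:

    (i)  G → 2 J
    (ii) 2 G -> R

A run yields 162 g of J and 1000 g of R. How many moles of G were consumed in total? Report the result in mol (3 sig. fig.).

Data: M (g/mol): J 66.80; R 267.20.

8.70 mol

n(J) = 162 / 66.80 = 2.425 mol
n(R) = 1000 / 267.20 = 3.743 mol
n(G) via (i) = (1/2)×2.425 = 1.213 mol
n(G) via (ii) = (2/1)×3.743 = 7.486 mol
total n(G) = 1.213 + 7.486 = 8.699 mol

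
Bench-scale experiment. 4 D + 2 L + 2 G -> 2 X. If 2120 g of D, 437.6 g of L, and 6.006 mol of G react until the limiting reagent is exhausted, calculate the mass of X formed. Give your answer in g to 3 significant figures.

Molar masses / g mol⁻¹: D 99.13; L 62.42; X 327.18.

1970 g

n(D) = 2120 / 99.13 = 21.39 mol
n(L) = 437.6 / 62.42 = 7.011 mol
n(G) = 6.006 mol
n/ν for D = 21.39/4 = 5.348
n/ν for L = 7.011/2 = 3.506
n/ν for G = 6.006/2 = 3.003
Smallest n/ν is G → limiting reagent.
n(X) = (2/2) × 6.006 = 6.006 mol
mass = 6.006 × 327.18 = 1965 g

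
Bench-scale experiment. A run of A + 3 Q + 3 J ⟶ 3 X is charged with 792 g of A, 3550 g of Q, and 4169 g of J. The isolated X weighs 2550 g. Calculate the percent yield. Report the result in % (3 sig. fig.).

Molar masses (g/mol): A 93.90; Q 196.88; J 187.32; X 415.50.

n(A) = 792.0 / 93.90 = 8.435 mol
n(Q) = 3550 / 196.88 = 18.03 mol
n(J) = 4169 / 187.32 = 22.26 mol
n/ν for A = 8.435/1 = 8.435
n/ν for Q = 18.03/3 = 6.010
n/ν for J = 22.26/3 = 7.420
Smallest n/ν is Q → limiting reagent.
theoretical n(X) = (3/3) × 18.03 = 18.03 mol → 7491 g
% yield = 2550 / 7491 × 100 = 34.04 %

34.0 %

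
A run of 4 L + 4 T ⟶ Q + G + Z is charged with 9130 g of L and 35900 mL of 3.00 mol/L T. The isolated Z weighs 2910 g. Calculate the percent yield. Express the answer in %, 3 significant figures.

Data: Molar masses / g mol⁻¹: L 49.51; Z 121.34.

n(L) = 9130 / 49.51 = 184.4 mol
n(T) = 3.00 × 35900/1000 = 107.7 mol
n/ν → L: 46.10, T: 26.93; T is limiting.
theoretical n(Z) = (1/4) × 107.7 = 26.93 mol → 3268 g
% yield = 2910 / 3268 × 100 = 89.05 %

89.1 %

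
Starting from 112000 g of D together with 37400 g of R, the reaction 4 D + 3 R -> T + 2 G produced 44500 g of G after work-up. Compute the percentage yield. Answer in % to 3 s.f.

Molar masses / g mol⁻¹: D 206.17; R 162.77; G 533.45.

54.5 %

n(D) = 112000 / 206.17 = 543.2 mol
n(R) = 37400 / 162.77 = 229.8 mol
n/ν for D = 543.2/4 = 135.8
n/ν for R = 229.8/3 = 76.60
Smallest n/ν is R → limiting reagent.
theoretical n(G) = (2/3) × 229.8 = 153.2 mol → 81720 g
% yield = 44500 / 81720 × 100 = 54.45 %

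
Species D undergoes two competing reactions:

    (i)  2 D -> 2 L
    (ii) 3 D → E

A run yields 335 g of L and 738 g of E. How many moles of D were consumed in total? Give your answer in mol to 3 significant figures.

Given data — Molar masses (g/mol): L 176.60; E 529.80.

n(L) = 335 / 176.60 = 1.897 mol
n(E) = 738 / 529.80 = 1.393 mol
n(D) via (i) = (2/2)×1.897 = 1.897 mol
n(D) via (ii) = (3/1)×1.393 = 4.179 mol
total n(D) = 1.897 + 4.179 = 6.076 mol

6.08 mol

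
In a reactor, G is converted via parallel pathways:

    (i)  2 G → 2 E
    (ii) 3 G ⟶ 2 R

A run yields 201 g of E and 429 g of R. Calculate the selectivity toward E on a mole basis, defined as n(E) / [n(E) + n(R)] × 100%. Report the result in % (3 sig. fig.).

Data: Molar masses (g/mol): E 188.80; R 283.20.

n(E) = 201 / 188.80 = 1.065 mol
n(R) = 429 / 283.20 = 1.515 mol
selectivity = 1.065/(1.065+1.515) × 100 = 41.28 %

41.3 %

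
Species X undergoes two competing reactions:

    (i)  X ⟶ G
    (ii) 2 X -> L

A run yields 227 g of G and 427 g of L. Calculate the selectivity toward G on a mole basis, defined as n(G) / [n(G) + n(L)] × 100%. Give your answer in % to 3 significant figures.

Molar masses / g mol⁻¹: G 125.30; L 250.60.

n(G) = 227 / 125.30 = 1.812 mol
n(L) = 427 / 250.60 = 1.704 mol
selectivity = 1.812/(1.812+1.704) × 100 = 51.54 %

51.5 %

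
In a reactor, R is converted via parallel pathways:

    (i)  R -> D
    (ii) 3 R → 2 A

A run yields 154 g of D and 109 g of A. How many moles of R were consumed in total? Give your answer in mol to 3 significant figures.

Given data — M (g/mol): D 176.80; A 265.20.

1.49 mol

n(D) = 154 / 176.80 = 0.8710 mol
n(A) = 109 / 265.20 = 0.4110 mol
n(R) via (i) = (1/1)×0.8710 = 0.8710 mol
n(R) via (ii) = (3/2)×0.4110 = 0.6165 mol
total n(R) = 0.8710 + 0.6165 = 1.488 mol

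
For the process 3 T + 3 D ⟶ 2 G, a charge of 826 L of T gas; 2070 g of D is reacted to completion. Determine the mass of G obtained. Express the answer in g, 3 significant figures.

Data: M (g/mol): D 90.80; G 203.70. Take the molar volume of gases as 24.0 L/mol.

3100 g

n(T) = 826.0 / 24.0 = 34.42 mol
n(D) = 2070 / 90.80 = 22.80 mol
n/ν for T = 34.42/3 = 11.47
n/ν for D = 22.80/3 = 7.600
Smallest n/ν is D → limiting reagent.
n(G) = (2/3) × 22.80 = 15.20 mol
mass = 15.20 × 203.70 = 3096 g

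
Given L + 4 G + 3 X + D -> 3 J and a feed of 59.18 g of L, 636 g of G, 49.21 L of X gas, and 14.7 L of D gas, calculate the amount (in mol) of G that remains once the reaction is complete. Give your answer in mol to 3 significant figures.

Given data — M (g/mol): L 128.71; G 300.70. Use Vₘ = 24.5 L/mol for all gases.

0.276 mol

n(L) = 59.18 / 128.71 = 0.4598 mol
n(G) = 636.0 / 300.70 = 2.115 mol
n(X) = 49.21 / 24.5 = 2.009 mol
n(D) = 14.70 / 24.5 = 0.6000 mol
n/ν → L: 0.4598, G: 0.5288, X: 0.6697, D: 0.6000; L is limiting.
G consumed = (4/1) × 0.4598 = 1.839 mol
G remaining = 2.115 − 1.839 = 0.2760 mol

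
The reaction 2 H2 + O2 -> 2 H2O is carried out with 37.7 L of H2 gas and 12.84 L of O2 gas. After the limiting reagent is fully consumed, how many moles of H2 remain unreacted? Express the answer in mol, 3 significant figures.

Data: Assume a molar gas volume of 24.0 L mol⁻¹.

n(H2) = 37.70 / 24.0 = 1.571 mol
n(O2) = 12.84 / 24.0 = 0.5350 mol
n/ν for H2 = 1.571/2 = 0.7855
n/ν for O2 = 0.5350/1 = 0.5350
Smallest n/ν is O2 → limiting reagent.
H2 consumed = (2/1) × 0.5350 = 1.070 mol
H2 remaining = 1.571 − 1.070 = 0.5010 mol

0.501 mol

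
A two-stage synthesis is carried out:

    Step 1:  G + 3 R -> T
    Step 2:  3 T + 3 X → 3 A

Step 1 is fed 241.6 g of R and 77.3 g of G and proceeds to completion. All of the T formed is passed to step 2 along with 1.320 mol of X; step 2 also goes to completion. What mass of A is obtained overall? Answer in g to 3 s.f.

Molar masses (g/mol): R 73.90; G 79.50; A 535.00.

520 g

Step 1:
n(R) = 241.6 / 73.90 = 3.269 mol
n(G) = 77.30 / 79.50 = 0.9723 mol
n/ν for R = 3.269/3 = 1.090
n/ν for G = 0.9723/1 = 0.9723
Smallest n/ν is G → limiting reagent.
n(T) produced = (1/1) × 0.9723 = 0.9723 mol
Step 2:
n(T) available = 0.9723 mol
n(X) = 1.320 mol
n/ν for T = 0.9723/3 = 0.3241
n/ν for X = 1.320/3 = 0.4400
Smallest n/ν is T → limiting reagent.
n(A) = (3/3) × 0.9723 = 0.9723 mol
mass = 0.9723 × 535.00 = 520.2 g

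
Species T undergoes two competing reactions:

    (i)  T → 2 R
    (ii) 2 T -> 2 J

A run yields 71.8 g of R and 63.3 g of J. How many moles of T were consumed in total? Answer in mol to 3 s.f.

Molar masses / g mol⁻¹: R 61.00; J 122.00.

1.11 mol

n(R) = 71.8 / 61.00 = 1.177 mol
n(J) = 63.3 / 122.00 = 0.5189 mol
n(T) via (i) = (1/2)×1.177 = 0.5885 mol
n(T) via (ii) = (2/2)×0.5189 = 0.5189 mol
total n(T) = 0.5885 + 0.5189 = 1.107 mol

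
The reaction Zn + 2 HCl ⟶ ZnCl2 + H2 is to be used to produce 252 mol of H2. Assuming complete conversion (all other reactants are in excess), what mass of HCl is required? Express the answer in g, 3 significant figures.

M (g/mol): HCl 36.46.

n(H2) = 252.0 mol
n(HCl) = (2/1) × 252.0 = 504.0 mol
mass = 504.0 × 36.46 = 18380 g

18400 g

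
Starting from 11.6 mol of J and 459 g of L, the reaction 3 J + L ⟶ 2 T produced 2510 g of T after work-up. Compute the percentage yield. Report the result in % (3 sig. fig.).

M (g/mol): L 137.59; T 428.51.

n(J) = 11.60 mol
n(L) = 459.0 / 137.59 = 3.336 mol
n/ν for J = 11.60/3 = 3.867
n/ν for L = 3.336/1 = 3.336
Smallest n/ν is L → limiting reagent.
theoretical n(T) = (2/1) × 3.336 = 6.672 mol → 2859 g
% yield = 2510 / 2859 × 100 = 87.79 %

87.8 %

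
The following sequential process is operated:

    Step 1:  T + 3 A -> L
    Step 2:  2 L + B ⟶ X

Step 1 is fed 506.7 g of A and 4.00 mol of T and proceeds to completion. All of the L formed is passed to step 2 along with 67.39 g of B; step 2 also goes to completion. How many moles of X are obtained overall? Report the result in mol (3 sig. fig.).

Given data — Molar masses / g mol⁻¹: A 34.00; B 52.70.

Step 1:
n(A) = 506.7 / 34.00 = 14.90 mol
n(T) = 4.000 mol
n/ν for A = 14.90/3 = 4.967
n/ν for T = 4.000/1 = 4.000
Smallest n/ν is T → limiting reagent.
n(L) produced = (1/1) × 4.000 = 4.000 mol
Step 2:
n(L) available = 4.000 mol
n(B) = 67.39 / 52.70 = 1.279 mol
n/ν for L = 4.000/2 = 2.000
n/ν for B = 1.279/1 = 1.279
Smallest n/ν is B → limiting reagent.
n(X) = (1/1) × 1.279 = 1.279 mol

1.28 mol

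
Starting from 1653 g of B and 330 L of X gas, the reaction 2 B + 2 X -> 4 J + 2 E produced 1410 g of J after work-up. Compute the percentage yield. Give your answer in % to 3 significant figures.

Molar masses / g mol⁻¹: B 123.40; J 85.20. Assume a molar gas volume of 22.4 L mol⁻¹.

61.8 %

n(B) = 1653 / 123.40 = 13.40 mol
n(X) = 330.0 / 22.4 = 14.73 mol
n/ν → B: 6.700, X: 7.365; B is limiting.
theoretical n(J) = (4/2) × 13.40 = 26.80 mol → 2283 g
% yield = 1410 / 2283 × 100 = 61.76 %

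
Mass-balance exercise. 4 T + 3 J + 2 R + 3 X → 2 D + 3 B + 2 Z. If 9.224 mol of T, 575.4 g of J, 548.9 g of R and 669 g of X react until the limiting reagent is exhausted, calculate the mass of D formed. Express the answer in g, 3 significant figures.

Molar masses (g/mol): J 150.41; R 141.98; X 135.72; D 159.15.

n(T) = 9.224 mol
n(J) = 575.4 / 150.41 = 3.826 mol
n(R) = 548.9 / 141.98 = 3.866 mol
n(X) = 669.0 / 135.72 = 4.929 mol
n/ν for T = 9.224/4 = 2.306
n/ν for J = 3.826/3 = 1.275
n/ν for R = 3.866/2 = 1.933
n/ν for X = 4.929/3 = 1.643
Smallest n/ν is J → limiting reagent.
n(D) = (2/3) × 3.826 = 2.551 mol
mass = 2.551 × 159.15 = 406.0 g

406 g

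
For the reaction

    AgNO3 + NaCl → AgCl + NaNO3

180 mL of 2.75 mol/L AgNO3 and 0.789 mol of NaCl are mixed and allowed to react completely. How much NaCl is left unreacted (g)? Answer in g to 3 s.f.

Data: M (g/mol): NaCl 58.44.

17.2 g

n(AgNO3) = 2.75 × 180.0/1000 = 0.4950 mol
n(NaCl) = 0.7890 mol
n/ν for AgNO3 = 0.4950/1 = 0.4950
n/ν for NaCl = 0.7890/1 = 0.7890
Smallest n/ν is AgNO3 → limiting reagent.
NaCl consumed = (1/1) × 0.4950 = 0.4950 mol
NaCl remaining = 0.7890 − 0.4950 = 0.2940 mol
mass = 0.2940 × 58.44 = 17.18 g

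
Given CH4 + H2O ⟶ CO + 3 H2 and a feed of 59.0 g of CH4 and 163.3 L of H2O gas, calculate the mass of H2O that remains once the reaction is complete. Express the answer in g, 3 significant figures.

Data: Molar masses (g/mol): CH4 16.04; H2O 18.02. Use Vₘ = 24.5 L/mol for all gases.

53.8 g

n(CH4) = 59.00 / 16.04 = 3.678 mol
n(H2O) = 163.3 / 24.5 = 6.665 mol
n/ν for CH4 = 3.678/1 = 3.678
n/ν for H2O = 6.665/1 = 6.665
Smallest n/ν is CH4 → limiting reagent.
H2O consumed = (1/1) × 3.678 = 3.678 mol
H2O remaining = 6.665 − 3.678 = 2.987 mol
mass = 2.987 × 18.02 = 53.83 g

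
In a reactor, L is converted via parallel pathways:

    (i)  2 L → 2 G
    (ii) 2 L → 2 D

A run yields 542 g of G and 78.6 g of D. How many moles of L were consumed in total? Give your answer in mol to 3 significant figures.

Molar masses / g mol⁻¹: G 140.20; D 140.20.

n(G) = 542 / 140.20 = 3.866 mol
n(D) = 78.6 / 140.20 = 0.5606 mol
n(L) via (i) = (2/2)×3.866 = 3.866 mol
n(L) via (ii) = (2/2)×0.5606 = 0.5606 mol
total n(L) = 3.866 + 0.5606 = 4.427 mol

4.43 mol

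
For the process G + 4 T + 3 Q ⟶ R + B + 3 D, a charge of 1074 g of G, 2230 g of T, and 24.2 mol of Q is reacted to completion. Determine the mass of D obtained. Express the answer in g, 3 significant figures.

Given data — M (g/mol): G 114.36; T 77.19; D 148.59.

3220 g

n(G) = 1074 / 114.36 = 9.391 mol
n(T) = 2230 / 77.19 = 28.89 mol
n(Q) = 24.20 mol
n/ν → G: 9.391, T: 7.223, Q: 8.067; T is limiting.
n(D) = (3/4) × 28.89 = 21.67 mol
mass = 21.67 × 148.59 = 3220 g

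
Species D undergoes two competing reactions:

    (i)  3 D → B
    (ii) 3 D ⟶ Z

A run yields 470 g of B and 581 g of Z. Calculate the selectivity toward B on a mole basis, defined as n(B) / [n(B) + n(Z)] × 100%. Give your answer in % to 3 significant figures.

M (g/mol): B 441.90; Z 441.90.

n(B) = 470 / 441.90 = 1.064 mol
n(Z) = 581 / 441.90 = 1.315 mol
selectivity = 1.064/(1.064+1.315) × 100 = 44.72 %

44.7 %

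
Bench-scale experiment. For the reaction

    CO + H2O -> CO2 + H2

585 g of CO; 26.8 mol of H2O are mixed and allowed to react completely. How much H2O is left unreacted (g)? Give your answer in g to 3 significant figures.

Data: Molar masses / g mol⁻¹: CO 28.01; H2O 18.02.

n(CO) = 585.0 / 28.01 = 20.89 mol
n(H2O) = 26.80 mol
n/ν for CO = 20.89/1 = 20.89
n/ν for H2O = 26.80/1 = 26.80
Smallest n/ν is CO → limiting reagent.
H2O consumed = (1/1) × 20.89 = 20.89 mol
H2O remaining = 26.80 − 20.89 = 5.910 mol
mass = 5.910 × 18.02 = 106.5 g

107 g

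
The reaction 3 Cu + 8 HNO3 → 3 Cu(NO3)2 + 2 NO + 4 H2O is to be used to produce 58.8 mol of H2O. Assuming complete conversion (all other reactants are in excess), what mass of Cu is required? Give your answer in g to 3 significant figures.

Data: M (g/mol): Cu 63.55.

n(H2O) = 58.80 mol
n(Cu) = (3/4) × 58.80 = 44.10 mol
mass = 44.10 × 63.55 = 2803 g

2800 g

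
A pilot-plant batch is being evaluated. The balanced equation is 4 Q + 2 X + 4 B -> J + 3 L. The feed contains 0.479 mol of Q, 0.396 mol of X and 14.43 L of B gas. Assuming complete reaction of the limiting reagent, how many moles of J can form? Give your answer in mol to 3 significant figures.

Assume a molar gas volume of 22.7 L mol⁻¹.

0.120 mol

n(Q) = 0.4790 mol
n(X) = 0.3960 mol
n(B) = 14.43 / 22.7 = 0.6357 mol
n/ν for Q = 0.4790/4 = 0.1198
n/ν for X = 0.3960/2 = 0.1980
n/ν for B = 0.6357/4 = 0.1589
Smallest n/ν is Q → limiting reagent.
n(J) = (1/4) × 0.4790 = 0.1198 mol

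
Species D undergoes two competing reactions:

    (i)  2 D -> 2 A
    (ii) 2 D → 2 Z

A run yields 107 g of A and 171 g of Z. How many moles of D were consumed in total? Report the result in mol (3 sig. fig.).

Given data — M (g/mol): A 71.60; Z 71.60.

3.88 mol

n(A) = 107 / 71.60 = 1.494 mol
n(Z) = 171 / 71.60 = 2.388 mol
n(D) via (i) = (2/2)×1.494 = 1.494 mol
n(D) via (ii) = (2/2)×2.388 = 2.388 mol
total n(D) = 1.494 + 2.388 = 3.882 mol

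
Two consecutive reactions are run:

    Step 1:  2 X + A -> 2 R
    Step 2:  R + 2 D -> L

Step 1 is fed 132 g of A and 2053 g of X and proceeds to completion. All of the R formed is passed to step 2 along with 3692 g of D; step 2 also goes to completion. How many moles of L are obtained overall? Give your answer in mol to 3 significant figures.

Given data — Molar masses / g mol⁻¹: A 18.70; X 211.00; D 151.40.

Step 1:
n(A) = 132.0 / 18.70 = 7.059 mol
n(X) = 2053 / 211.00 = 9.730 mol
n/ν → A: 7.059, X: 4.865; X is limiting.
n(R) produced = (2/2) × 9.730 = 9.730 mol
Step 2:
n(R) available = 9.730 mol
n(D) = 3692 / 151.40 = 24.39 mol
n/ν → R: 9.730, D: 12.20; R is limiting.
n(L) = (1/1) × 9.730 = 9.730 mol

9.73 mol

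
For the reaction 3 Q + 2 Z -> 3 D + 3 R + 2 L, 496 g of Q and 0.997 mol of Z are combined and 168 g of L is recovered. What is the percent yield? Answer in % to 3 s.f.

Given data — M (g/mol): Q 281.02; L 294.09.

57.3 %

n(Q) = 496.0 / 281.02 = 1.765 mol
n(Z) = 0.9970 mol
n/ν → Q: 0.5883, Z: 0.4985; Z is limiting.
theoretical n(L) = (2/2) × 0.9970 = 0.9970 mol → 293.2 g
% yield = 168 / 293.2 × 100 = 57.30 %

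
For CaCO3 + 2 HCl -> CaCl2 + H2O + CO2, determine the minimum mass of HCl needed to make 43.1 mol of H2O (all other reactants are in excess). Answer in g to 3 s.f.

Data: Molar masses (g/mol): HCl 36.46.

3140 g

n(H2O) = 43.10 mol
n(HCl) = (2/1) × 43.10 = 86.20 mol
mass = 86.20 × 36.46 = 3143 g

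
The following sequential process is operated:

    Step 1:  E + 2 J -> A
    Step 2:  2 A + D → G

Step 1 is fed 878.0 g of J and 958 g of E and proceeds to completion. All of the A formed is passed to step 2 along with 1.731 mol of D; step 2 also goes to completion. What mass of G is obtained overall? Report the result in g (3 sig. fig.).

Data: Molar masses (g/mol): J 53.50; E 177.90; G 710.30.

Step 1:
n(J) = 878.0 / 53.50 = 16.41 mol
n(E) = 958.0 / 177.90 = 5.385 mol
n/ν for J = 16.41/2 = 8.205
n/ν for E = 5.385/1 = 5.385
Smallest n/ν is E → limiting reagent.
n(A) produced = (1/1) × 5.385 = 5.385 mol
Step 2:
n(A) available = 5.385 mol
n(D) = 1.731 mol
n/ν for A = 5.385/2 = 2.693
n/ν for D = 1.731/1 = 1.731
Smallest n/ν is D → limiting reagent.
n(G) = (1/1) × 1.731 = 1.731 mol
mass = 1.731 × 710.30 = 1230 g

1230 g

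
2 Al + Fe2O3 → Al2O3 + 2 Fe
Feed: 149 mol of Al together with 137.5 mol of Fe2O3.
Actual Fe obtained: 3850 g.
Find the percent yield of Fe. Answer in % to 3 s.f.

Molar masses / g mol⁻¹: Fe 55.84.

46.3 %

n(Al) = 149.0 mol
n(Fe2O3) = 137.5 mol
n/ν → Al: 74.50, Fe2O3: 137.5; Al is limiting.
theoretical n(Fe) = (2/2) × 149.0 = 149.0 mol → 8320 g
% yield = 3850 / 8320 × 100 = 46.27 %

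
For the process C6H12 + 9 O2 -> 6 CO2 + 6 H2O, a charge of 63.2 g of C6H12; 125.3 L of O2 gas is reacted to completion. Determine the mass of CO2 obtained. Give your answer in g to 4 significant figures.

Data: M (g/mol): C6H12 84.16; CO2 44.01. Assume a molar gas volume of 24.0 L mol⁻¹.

153.2 g

n(C6H12) = 63.20 / 84.16 = 0.7510 mol
n(O2) = 125.3 / 24.0 = 5.221 mol
n/ν → C6H12: 0.7510, O2: 0.5801; O2 is limiting.
n(CO2) = (6/9) × 5.221 = 3.481 mol
mass = 3.481 × 44.01 = 153.2 g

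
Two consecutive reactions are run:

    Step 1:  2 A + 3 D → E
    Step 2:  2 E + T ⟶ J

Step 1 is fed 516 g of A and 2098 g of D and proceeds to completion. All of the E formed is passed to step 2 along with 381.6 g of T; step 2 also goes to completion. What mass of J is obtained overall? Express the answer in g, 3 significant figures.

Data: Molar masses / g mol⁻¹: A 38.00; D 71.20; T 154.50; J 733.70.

1810 g

Step 1:
n(A) = 516.0 / 38.00 = 13.58 mol
n(D) = 2098 / 71.20 = 29.47 mol
n/ν for A = 13.58/2 = 6.790
n/ν for D = 29.47/3 = 9.823
Smallest n/ν is A → limiting reagent.
n(E) produced = (1/2) × 13.58 = 6.790 mol
Step 2:
n(E) available = 6.790 mol
n(T) = 381.6 / 154.50 = 2.470 mol
n/ν for E = 6.790/2 = 3.395
n/ν for T = 2.470/1 = 2.470
Smallest n/ν is T → limiting reagent.
n(J) = (1/1) × 2.470 = 2.470 mol
mass = 2.470 × 733.70 = 1812 g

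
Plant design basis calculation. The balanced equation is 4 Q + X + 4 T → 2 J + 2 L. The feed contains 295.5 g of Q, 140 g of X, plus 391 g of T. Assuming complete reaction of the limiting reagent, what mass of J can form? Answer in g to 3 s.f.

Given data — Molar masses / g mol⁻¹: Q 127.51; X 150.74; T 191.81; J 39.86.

40.6 g

n(Q) = 295.5 / 127.51 = 2.317 mol
n(X) = 140.0 / 150.74 = 0.9288 mol
n(T) = 391.0 / 191.81 = 2.038 mol
n/ν for Q = 2.317/4 = 0.5793
n/ν for X = 0.9288/1 = 0.9288
n/ν for T = 2.038/4 = 0.5095
Smallest n/ν is T → limiting reagent.
n(J) = (2/4) × 2.038 = 1.019 mol
mass = 1.019 × 39.86 = 40.62 g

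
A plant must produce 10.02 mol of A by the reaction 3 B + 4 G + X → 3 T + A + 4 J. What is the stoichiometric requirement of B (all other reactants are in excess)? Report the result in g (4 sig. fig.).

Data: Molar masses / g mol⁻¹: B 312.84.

n(A) = 10.02 mol
n(B) = (3/1) × 10.02 = 30.06 mol
mass = 30.06 × 312.84 = 9404 g

9404 g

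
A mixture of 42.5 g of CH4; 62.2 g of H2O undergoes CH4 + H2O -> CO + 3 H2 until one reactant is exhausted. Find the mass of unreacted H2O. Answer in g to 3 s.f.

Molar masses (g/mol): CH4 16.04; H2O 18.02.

n(CH4) = 42.50 / 16.04 = 2.650 mol
n(H2O) = 62.20 / 18.02 = 3.452 mol
n/ν → CH4: 2.650, H2O: 3.452; CH4 is limiting.
H2O consumed = (1/1) × 2.650 = 2.650 mol
H2O remaining = 3.452 − 2.650 = 0.8020 mol
mass = 0.8020 × 18.02 = 14.45 g

14.5 g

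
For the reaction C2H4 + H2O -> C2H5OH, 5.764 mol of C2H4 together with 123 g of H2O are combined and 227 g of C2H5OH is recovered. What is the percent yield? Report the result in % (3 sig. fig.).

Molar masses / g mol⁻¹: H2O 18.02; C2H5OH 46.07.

n(C2H4) = 5.764 mol
n(H2O) = 123.0 / 18.02 = 6.826 mol
n/ν for C2H4 = 5.764/1 = 5.764
n/ν for H2O = 6.826/1 = 6.826
Smallest n/ν is C2H4 → limiting reagent.
theoretical n(C2H5OH) = (1/1) × 5.764 = 5.764 mol → 265.5 g
% yield = 227 / 265.5 × 100 = 85.50 %

85.5 %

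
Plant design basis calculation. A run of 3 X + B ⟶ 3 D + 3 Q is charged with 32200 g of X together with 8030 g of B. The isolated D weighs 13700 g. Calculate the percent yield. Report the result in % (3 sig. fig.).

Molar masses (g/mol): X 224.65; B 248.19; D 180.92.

78.0 %

n(X) = 32200 / 224.65 = 143.3 mol
n(B) = 8030 / 248.19 = 32.35 mol
n/ν for X = 143.3/3 = 47.77
n/ν for B = 32.35/1 = 32.35
Smallest n/ν is B → limiting reagent.
theoretical n(D) = (3/1) × 32.35 = 97.05 mol → 17560 g
% yield = 13700 / 17560 × 100 = 78.02 %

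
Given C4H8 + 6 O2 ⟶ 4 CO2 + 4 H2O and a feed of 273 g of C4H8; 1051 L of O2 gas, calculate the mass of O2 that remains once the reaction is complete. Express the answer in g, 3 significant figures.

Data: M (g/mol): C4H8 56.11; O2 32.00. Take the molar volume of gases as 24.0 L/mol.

467 g

n(C4H8) = 273.0 / 56.11 = 4.865 mol
n(O2) = 1051 / 24.0 = 43.79 mol
n/ν → C4H8: 4.865, O2: 7.298; C4H8 is limiting.
O2 consumed = (6/1) × 4.865 = 29.19 mol
O2 remaining = 43.79 − 29.19 = 14.60 mol
mass = 14.60 × 32.00 = 467.2 g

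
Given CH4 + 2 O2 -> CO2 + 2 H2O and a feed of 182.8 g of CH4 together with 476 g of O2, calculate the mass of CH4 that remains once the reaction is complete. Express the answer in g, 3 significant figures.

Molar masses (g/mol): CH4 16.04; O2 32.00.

n(CH4) = 182.8 / 16.04 = 11.40 mol
n(O2) = 476.0 / 32.00 = 14.88 mol
n/ν for CH4 = 11.40/1 = 11.40
n/ν for O2 = 14.88/2 = 7.440
Smallest n/ν is O2 → limiting reagent.
CH4 consumed = (1/2) × 14.88 = 7.440 mol
CH4 remaining = 11.40 − 7.440 = 3.960 mol
mass = 3.960 × 16.04 = 63.52 g

63.5 g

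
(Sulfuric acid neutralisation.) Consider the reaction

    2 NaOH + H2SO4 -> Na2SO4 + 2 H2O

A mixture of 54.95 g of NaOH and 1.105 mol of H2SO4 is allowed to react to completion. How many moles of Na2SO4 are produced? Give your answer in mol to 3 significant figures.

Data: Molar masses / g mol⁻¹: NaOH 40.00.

n(NaOH) = 54.95 / 40.00 = 1.374 mol
n(H2SO4) = 1.105 mol
n/ν → NaOH: 0.6870, H2SO4: 1.105; NaOH is limiting.
n(Na2SO4) = (1/2) × 1.374 = 0.6870 mol

0.687 mol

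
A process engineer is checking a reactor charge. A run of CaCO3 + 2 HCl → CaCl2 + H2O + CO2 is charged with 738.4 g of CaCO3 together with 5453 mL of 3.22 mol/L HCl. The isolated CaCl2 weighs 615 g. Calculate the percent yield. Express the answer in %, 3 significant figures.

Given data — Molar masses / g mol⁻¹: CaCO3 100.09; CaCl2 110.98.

n(CaCO3) = 738.4 / 100.09 = 7.377 mol
n(HCl) = 3.22 × 5453/1000 = 17.56 mol
n/ν for CaCO3 = 7.377/1 = 7.377
n/ν for HCl = 17.56/2 = 8.780
Smallest n/ν is CaCO3 → limiting reagent.
theoretical n(CaCl2) = (1/1) × 7.377 = 7.377 mol → 818.7 g
% yield = 615 / 818.7 × 100 = 75.12 %

75.1 %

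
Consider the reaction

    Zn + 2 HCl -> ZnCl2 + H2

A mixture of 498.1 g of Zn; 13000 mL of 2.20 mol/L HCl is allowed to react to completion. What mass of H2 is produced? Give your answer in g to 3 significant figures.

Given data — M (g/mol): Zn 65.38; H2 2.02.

15.4 g

n(Zn) = 498.1 / 65.38 = 7.619 mol
n(HCl) = 2.20 × 13000/1000 = 28.60 mol
n/ν for Zn = 7.619/1 = 7.619
n/ν for HCl = 28.60/2 = 14.30
Smallest n/ν is Zn → limiting reagent.
n(H2) = (1/1) × 7.619 = 7.619 mol
mass = 7.619 × 2.02 = 15.39 g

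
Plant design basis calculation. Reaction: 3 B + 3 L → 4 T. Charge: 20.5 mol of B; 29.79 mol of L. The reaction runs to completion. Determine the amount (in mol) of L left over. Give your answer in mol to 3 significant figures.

n(B) = 20.50 mol
n(L) = 29.79 mol
n/ν → B: 6.833, L: 9.930; B is limiting.
L consumed = (3/3) × 20.50 = 20.50 mol
L remaining = 29.79 − 20.50 = 9.290 mol

9.29 mol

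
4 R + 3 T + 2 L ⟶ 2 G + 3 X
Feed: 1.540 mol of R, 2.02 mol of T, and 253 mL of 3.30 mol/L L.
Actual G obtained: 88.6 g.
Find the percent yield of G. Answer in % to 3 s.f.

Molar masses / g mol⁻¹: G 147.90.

n(R) = 1.540 mol
n(T) = 2.020 mol
n(L) = 3.30 × 253.0/1000 = 0.8349 mol
n/ν for R = 1.540/4 = 0.3850
n/ν for T = 2.020/3 = 0.6733
n/ν for L = 0.8349/2 = 0.4175
Smallest n/ν is R → limiting reagent.
theoretical n(G) = (2/4) × 1.540 = 0.7700 mol → 113.9 g
% yield = 88.6 / 113.9 × 100 = 77.79 %

77.8 %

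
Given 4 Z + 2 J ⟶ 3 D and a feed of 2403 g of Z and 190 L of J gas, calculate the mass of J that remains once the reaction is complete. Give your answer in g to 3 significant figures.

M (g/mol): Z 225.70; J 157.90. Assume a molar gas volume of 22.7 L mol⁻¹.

n(Z) = 2403 / 225.70 = 10.65 mol
n(J) = 190.0 / 22.7 = 8.370 mol
n/ν for Z = 10.65/4 = 2.663
n/ν for J = 8.370/2 = 4.185
Smallest n/ν is Z → limiting reagent.
J consumed = (2/4) × 10.65 = 5.325 mol
J remaining = 8.370 − 5.325 = 3.045 mol
mass = 3.045 × 157.90 = 480.8 g

481 g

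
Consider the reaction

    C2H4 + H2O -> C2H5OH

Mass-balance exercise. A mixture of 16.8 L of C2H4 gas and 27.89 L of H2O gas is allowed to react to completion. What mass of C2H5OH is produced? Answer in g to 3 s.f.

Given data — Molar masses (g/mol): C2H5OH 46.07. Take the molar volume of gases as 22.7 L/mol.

n(C2H4) = 16.80 / 22.7 = 0.7401 mol
n(H2O) = 27.89 / 22.7 = 1.229 mol
n/ν → C2H4: 0.7401, H2O: 1.229; C2H4 is limiting.
n(C2H5OH) = (1/1) × 0.7401 = 0.7401 mol
mass = 0.7401 × 46.07 = 34.10 g

34.1 g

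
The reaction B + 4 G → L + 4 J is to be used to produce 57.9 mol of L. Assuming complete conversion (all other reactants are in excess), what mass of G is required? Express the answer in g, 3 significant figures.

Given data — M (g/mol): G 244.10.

56500 g

n(L) = 57.90 mol
n(G) = (4/1) × 57.90 = 231.6 mol
mass = 231.6 × 244.10 = 56530 g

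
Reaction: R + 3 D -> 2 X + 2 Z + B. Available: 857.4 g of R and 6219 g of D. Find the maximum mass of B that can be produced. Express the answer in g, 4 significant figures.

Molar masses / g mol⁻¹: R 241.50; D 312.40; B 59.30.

210.5 g

n(R) = 857.4 / 241.50 = 3.550 mol
n(D) = 6219 / 312.40 = 19.91 mol
n/ν → R: 3.550, D: 6.637; R is limiting.
n(B) = (1/1) × 3.550 = 3.550 mol
mass = 3.550 × 59.30 = 210.5 g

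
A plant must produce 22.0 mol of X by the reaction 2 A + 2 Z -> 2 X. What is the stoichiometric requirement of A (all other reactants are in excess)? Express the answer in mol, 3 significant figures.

n(X) = 22.00 mol
n(A) = (2/2) × 22.00 = 22.00 mol

22.0 mol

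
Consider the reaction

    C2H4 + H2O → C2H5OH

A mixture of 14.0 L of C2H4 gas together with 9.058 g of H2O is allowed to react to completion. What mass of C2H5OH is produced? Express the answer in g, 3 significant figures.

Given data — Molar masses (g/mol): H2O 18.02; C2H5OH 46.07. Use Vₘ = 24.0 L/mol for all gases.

23.2 g

n(C2H4) = 14.00 / 24.0 = 0.5833 mol
n(H2O) = 9.058 / 18.02 = 0.5027 mol
n/ν for C2H4 = 0.5833/1 = 0.5833
n/ν for H2O = 0.5027/1 = 0.5027
Smallest n/ν is H2O → limiting reagent.
n(C2H5OH) = (1/1) × 0.5027 = 0.5027 mol
mass = 0.5027 × 46.07 = 23.16 g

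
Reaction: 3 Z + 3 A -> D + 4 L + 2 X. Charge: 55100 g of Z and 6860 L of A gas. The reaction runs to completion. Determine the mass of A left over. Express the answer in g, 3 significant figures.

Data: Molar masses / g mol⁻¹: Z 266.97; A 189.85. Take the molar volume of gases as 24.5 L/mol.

14000 g

n(Z) = 55100 / 266.97 = 206.4 mol
n(A) = 6860 / 24.5 = 280.0 mol
n/ν for Z = 206.4/3 = 68.80
n/ν for A = 280.0/3 = 93.33
Smallest n/ν is Z → limiting reagent.
A consumed = (3/3) × 206.4 = 206.4 mol
A remaining = 280.0 − 206.4 = 73.60 mol
mass = 73.60 × 189.85 = 13970 g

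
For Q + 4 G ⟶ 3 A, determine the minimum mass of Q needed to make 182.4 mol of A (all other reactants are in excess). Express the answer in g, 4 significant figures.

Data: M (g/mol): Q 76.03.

4623 g

n(A) = 182.4 mol
n(Q) = (1/3) × 182.4 = 60.80 mol
mass = 60.80 × 76.03 = 4623 g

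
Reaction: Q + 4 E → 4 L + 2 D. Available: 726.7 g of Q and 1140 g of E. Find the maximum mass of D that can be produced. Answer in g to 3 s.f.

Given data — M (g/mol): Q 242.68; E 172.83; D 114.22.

377 g

n(Q) = 726.7 / 242.68 = 2.994 mol
n(E) = 1140 / 172.83 = 6.596 mol
n/ν → Q: 2.994, E: 1.649; E is limiting.
n(D) = (2/4) × 6.596 = 3.298 mol
mass = 3.298 × 114.22 = 376.7 g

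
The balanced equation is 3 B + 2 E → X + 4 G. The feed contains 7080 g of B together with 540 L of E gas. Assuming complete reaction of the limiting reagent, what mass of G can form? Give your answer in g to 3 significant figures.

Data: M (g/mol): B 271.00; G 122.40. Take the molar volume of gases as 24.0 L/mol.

4260 g

n(B) = 7080 / 271.00 = 26.13 mol
n(E) = 540.0 / 24.0 = 22.50 mol
n/ν → B: 8.710, E: 11.25; B is limiting.
n(G) = (4/3) × 26.13 = 34.84 mol
mass = 34.84 × 122.40 = 4264 g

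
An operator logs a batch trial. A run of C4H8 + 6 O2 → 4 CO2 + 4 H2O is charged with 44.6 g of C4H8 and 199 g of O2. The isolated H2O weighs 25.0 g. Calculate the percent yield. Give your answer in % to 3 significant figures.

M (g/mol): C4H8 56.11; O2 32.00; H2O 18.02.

43.6 %

n(C4H8) = 44.60 / 56.11 = 0.7949 mol
n(O2) = 199.0 / 32.00 = 6.219 mol
n/ν for C4H8 = 0.7949/1 = 0.7949
n/ν for O2 = 6.219/6 = 1.037
Smallest n/ν is C4H8 → limiting reagent.
theoretical n(H2O) = (4/1) × 0.7949 = 3.180 mol → 57.30 g
% yield = 25.0 / 57.30 × 100 = 43.63 %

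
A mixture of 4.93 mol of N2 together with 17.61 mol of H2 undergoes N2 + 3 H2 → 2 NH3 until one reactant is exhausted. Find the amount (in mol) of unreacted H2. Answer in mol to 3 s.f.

2.82 mol

n(N2) = 4.930 mol
n(H2) = 17.61 mol
n/ν for N2 = 4.930/1 = 4.930
n/ν for H2 = 17.61/3 = 5.870
Smallest n/ν is N2 → limiting reagent.
H2 consumed = (3/1) × 4.930 = 14.79 mol
H2 remaining = 17.61 − 14.79 = 2.820 mol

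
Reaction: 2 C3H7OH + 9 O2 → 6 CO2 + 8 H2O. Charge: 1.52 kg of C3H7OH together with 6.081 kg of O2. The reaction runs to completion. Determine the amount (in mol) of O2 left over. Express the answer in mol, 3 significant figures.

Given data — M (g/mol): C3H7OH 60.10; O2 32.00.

n(C3H7OH) = 1.520×1000 / 60.10 = 25.29 mol
n(O2) = 6.081×1000 / 32.00 = 190.0 mol
n/ν for C3H7OH = 25.29/2 = 12.65
n/ν for O2 = 190.0/9 = 21.11
Smallest n/ν is C3H7OH → limiting reagent.
O2 consumed = (9/2) × 25.29 = 113.8 mol
O2 remaining = 190.0 − 113.8 = 76.20 mol

76.2 mol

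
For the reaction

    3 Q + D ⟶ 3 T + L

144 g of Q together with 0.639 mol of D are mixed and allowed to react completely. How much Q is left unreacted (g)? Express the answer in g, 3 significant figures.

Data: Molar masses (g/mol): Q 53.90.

n(Q) = 144.0 / 53.90 = 2.672 mol
n(D) = 0.6390 mol
n/ν for Q = 2.672/3 = 0.8907
n/ν for D = 0.6390/1 = 0.6390
Smallest n/ν is D → limiting reagent.
Q consumed = (3/1) × 0.6390 = 1.917 mol
Q remaining = 2.672 − 1.917 = 0.7550 mol
mass = 0.7550 × 53.90 = 40.69 g

40.7 g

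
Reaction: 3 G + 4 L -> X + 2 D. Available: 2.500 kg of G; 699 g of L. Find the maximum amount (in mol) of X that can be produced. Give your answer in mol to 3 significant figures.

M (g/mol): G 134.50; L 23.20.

6.20 mol

n(G) = 2.500×1000 / 134.50 = 18.59 mol
n(L) = 699.0 / 23.20 = 30.13 mol
n/ν → G: 6.197, L: 7.533; G is limiting.
n(X) = (1/3) × 18.59 = 6.197 mol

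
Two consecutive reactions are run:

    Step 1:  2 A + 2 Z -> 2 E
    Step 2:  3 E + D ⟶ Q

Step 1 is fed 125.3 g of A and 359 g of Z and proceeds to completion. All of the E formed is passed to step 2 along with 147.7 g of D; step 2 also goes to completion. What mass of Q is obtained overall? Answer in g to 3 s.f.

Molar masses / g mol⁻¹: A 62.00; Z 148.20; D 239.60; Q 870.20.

536 g

Step 1:
n(A) = 125.3 / 62.00 = 2.021 mol
n(Z) = 359.0 / 148.20 = 2.422 mol
n/ν for A = 2.021/2 = 1.011
n/ν for Z = 2.422/2 = 1.211
Smallest n/ν is A → limiting reagent.
n(E) produced = (2/2) × 2.021 = 2.021 mol
Step 2:
n(E) available = 2.021 mol
n(D) = 147.7 / 239.60 = 0.6164 mol
n/ν for E = 2.021/3 = 0.6737
n/ν for D = 0.6164/1 = 0.6164
Smallest n/ν is D → limiting reagent.
n(Q) = (1/1) × 0.6164 = 0.6164 mol
mass = 0.6164 × 870.20 = 536.4 g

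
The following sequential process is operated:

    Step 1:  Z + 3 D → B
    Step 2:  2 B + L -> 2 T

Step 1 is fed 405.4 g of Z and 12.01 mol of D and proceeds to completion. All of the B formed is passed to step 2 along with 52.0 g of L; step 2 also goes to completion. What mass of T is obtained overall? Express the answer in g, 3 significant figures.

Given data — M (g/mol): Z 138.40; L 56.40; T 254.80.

470 g

Step 1:
n(Z) = 405.4 / 138.40 = 2.929 mol
n(D) = 12.01 mol
n/ν → Z: 2.929, D: 4.003; Z is limiting.
n(B) produced = (1/1) × 2.929 = 2.929 mol
Step 2:
n(B) available = 2.929 mol
n(L) = 52.00 / 56.40 = 0.9220 mol
n/ν → B: 1.465, L: 0.9220; L is limiting.
n(T) = (2/1) × 0.9220 = 1.844 mol
mass = 1.844 × 254.80 = 469.9 g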